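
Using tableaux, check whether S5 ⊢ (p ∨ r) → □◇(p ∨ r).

Tableau for the negation ¬((p ∨ r) → □◇(p ∨ r)):
1. ¬((p ∨ r) → □◇(p ∨ r)), w0
2. p ∨ r, w0
3. ¬□◇(p ∨ r), w0
4. r, w0
5. ¬◇(p ∨ r), w1
6. ¬(p ∨ r), w0
7. ¬p, w0
8. ¬r, w0
Accessibility: w0Rw0, w0Rw1, w1Rw0, w1Rw1
Branch closes: r and ¬r both at w0.
All branches of the negation close; one closing branch shown above.

Valid in S5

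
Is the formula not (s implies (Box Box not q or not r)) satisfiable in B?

1. not (s implies (Box Box not q or not r)), u
2. s, u
3. not (Box Box not q or not r), u
4. not Box Box not q, u
5. r, u
6. not Box not q, v
7. q, w
Accessibility: uRu, uRv, vRu, vRv, vRw, wRv, wRw

Yes, satisfiable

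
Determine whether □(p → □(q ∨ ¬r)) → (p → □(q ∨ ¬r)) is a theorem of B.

Tableau for the negation ¬(□(p → □(q ∨ ¬r)) → (p → □(q ∨ ¬r))):
1. ¬(□(p → □(q ∨ ¬r)) → (p → □(q ∨ ¬r))), w0
2. □(p → □(q ∨ ¬r)), w0   [¬→-rule on 1]
3. ¬(p → □(q ∨ ¬r)), w0   [¬→-rule on 1]
4. p, w0   [¬→-rule on 3]
5. ¬□(q ∨ ¬r), w0   [¬→-rule on 3]
6. p → □(q ∨ ¬r), w0   [□-rule on 2 via w0Rw0]
7. □(q ∨ ¬r), w0   [→-rule on 6 (branches; this branch)]
8. q ∨ ¬r, w0   [□-rule on 7 via w0Rw0]
9. ¬r, w0   [∨-rule on 8 (branches; this branch)]
10. ¬(q ∨ ¬r), w1   [¬□-rule on 5: fresh world w1, w0Rw1]
11. ¬q, w1   [¬∨-rule on 10]
12. r, w1   [¬∨-rule on 10]
13. p → □(q ∨ ¬r), w1   [□-rule on 2 via w0Rw1]
14. q ∨ ¬r, w1   [□-rule on 7 via w0Rw1]
15. □(q ∨ ¬r), w1   [→-rule on 13 (branches; this branch)]
16. ¬r, w1   [∨-rule on 14 (branches; this branch)]
Accessibility: w0Rw0, w0Rw1, w1Rw0, w1Rw1
Branch closes: r and ¬r both at w1.
All branches of the negation close; one closing branch shown above.

Valid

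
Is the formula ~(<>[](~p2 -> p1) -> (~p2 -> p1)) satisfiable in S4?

1. ~(<>[](~p2 -> p1) -> (~p2 -> p1)), u
2. <>[](~p2 -> p1), u
3. ~(~p2 -> p1), u
4. ~p2, u
5. ~p1, u
6. [](~p2 -> p1), v
7. ~p2 -> p1, v
8. p1, v
Accessibility: uRu, uRv, vRv

Satisfiable (open branch found)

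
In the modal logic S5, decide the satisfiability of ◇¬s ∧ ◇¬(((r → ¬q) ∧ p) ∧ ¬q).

Yes, satisfiable

1. ◇¬s ∧ ◇¬(((r → ¬q) ∧ p) ∧ ¬q), w0
2. ◇¬s, w0
3. ◇¬(((r → ¬q) ∧ p) ∧ ¬q), w0
4. ¬s, w1
5. ¬(((r → ¬q) ∧ p) ∧ ¬q), w2
6. q, w2
Accessibility: w0Rw0, w0Rw1, w0Rw2, w1Rw0, w1Rw1, w1Rw2, w2Rw0, w2Rw1, w2Rw2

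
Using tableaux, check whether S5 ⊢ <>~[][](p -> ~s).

Invalid (countermodel exists)

Tableau for the negation ~<>~[][](p -> ~s):
1. ~<>~[][](p -> ~s), w0
2. [][](p -> ~s), w0
3. [](p -> ~s), w0
4. p -> ~s, w0
5. ~s, w0
Accessibility: w0Rw0
The negation has an open branch (countermodel exists).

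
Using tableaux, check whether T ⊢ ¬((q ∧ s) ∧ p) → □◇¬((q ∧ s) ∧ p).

Tableau for the negation ¬(¬((q ∧ s) ∧ p) → □◇¬((q ∧ s) ∧ p)):
1. ¬(¬((q ∧ s) ∧ p) → □◇¬((q ∧ s) ∧ p)), w0
2. ¬((q ∧ s) ∧ p), w0
3. ¬□◇¬((q ∧ s) ∧ p), w0
4. ¬p, w0
5. ¬◇¬((q ∧ s) ∧ p), w1
6. (q ∧ s) ∧ p, w1
7. q ∧ s, w1
8. p, w1
9. q, w1
10. s, w1
Accessibility: w0Rw0, w0Rw1, w1Rw1
The negation has an open branch (countermodel exists).

Invalid (countermodel exists)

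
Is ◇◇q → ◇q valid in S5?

Tableau for the negation ¬(◇◇q → ◇q):
1. ¬(◇◇q → ◇q), w0
2. ◇◇q, w0   [¬→-rule on 1]
3. ¬◇q, w0   [¬→-rule on 1]
4. ¬q, w0   [¬◇-rule on 3 via w0Rw0]
5. ◇q, w1   [◇-rule on 2: fresh world w1, w0Rw1]
6. ¬q, w1   [¬◇-rule on 3 via w0Rw1]
7. q, w2   [◇-rule on 5: fresh world w2, w1Rw2]
8. ¬q, w2   [¬◇-rule on 3 via w0Rw2]
Accessibility: w0Rw0, w0Rw1, w0Rw2, w1Rw0, w1Rw1, w1Rw2, w2Rw0, w2Rw1, w2Rw2
Branch closes: q and ¬q both at w2.
All branches of the negation close; one closing branch shown above.

Valid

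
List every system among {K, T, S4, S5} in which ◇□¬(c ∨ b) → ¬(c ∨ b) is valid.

S5

S5-tableau for the negation ¬(◇□¬(c ∨ b) → ¬(c ∨ b)):
1. ¬(◇□¬(c ∨ b) → ¬(c ∨ b)), u
2. ◇□¬(c ∨ b), u   [¬→-rule on 1]
3. c ∨ b, u   [¬→-rule on 1]
4. b, u   [∨-rule on 3 (branches; this branch)]
5. □¬(c ∨ b), v   [◇-rule on 2: fresh world v, uRv]
6. ¬(c ∨ b), u   [□-rule on 5 via vRu]
7. ¬c, u   [¬∨-rule on 6]
8. ¬b, u   [¬∨-rule on 6]
Accessibility: uRu, uRv, vRu, vRv
Branch closes: b and ¬b both at u.
Every branch closes (one shown): valid in S5.
S4-tableau for the negation ¬(◇□¬(c ∨ b) → ¬(c ∨ b)):
1. ¬(◇□¬(c ∨ b) → ¬(c ∨ b)), u
2. ◇□¬(c ∨ b), u   [¬→-rule on 1]
3. c ∨ b, u   [¬→-rule on 1]
4. b, u   [∨-rule on 3 (branches; this branch)]
5. □¬(c ∨ b), v   [◇-rule on 2: fresh world v, uRv]
6. ¬(c ∨ b), v   [□-rule on 5 via vRv]
7. ¬c, v   [¬∨-rule on 6]
8. ¬b, v   [¬∨-rule on 6]
Accessibility: uRu, uRv, vRv
Complete open branch: countermodel on an S4-frame, so not valid in S4, nor in K, T (the same frame is also a K-frame and a T-frame).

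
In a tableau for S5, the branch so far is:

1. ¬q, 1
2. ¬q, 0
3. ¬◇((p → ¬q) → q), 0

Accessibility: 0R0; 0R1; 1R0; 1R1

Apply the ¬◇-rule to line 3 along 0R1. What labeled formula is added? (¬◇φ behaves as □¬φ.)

¬((p → ¬q) → q), 1

¬◇φ behaves as □¬φ: propagate the negated body to each accessible world.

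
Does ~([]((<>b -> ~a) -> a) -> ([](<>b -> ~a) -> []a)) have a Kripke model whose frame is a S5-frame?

Unsatisfiable

1. ~([]((<>b -> ~a) -> a) -> ([](<>b -> ~a) -> []a)), w0
2. []((<>b -> ~a) -> a), w0   [~->-rule on 1]
3. ~([](<>b -> ~a) -> []a), w0   [~->-rule on 1]
4. [](<>b -> ~a), w0   [~->-rule on 3]
5. ~[]a, w0   [~->-rule on 3]
6. (<>b -> ~a) -> a, w0   [[]-rule on 2 via w0Rw0]
7. <>b -> ~a, w0   [[]-rule on 4 via w0Rw0]
8. ~(<>b -> ~a), w0   [->-rule on 6 (branches; this branch)]
9. <>b, w0   [~->-rule on 8]
10. a, w0   [~->-rule on 8]
11. ~<>b, w0   [->-rule on 7 (branches; this branch)]
12. ~b, w0   [~<>-rule on 11 via w0Rw0]
13. ~a, w1   [~[]-rule on 5: fresh world w1, w0Rw1]
14. (<>b -> ~a) -> a, w1   [[]-rule on 2 via w0Rw1]
15. <>b -> ~a, w1   [[]-rule on 4 via w0Rw1]
16. ~b, w1   [~<>-rule on 11 via w0Rw1]
17. ~(<>b -> ~a), w1   [->-rule on 14 (branches; this branch)]
18. <>b, w1   [~->-rule on 17]
19. a, w1   [~->-rule on 17]
Accessibility: w0Rw0, w0Rw1, w1Rw0, w1Rw1
Branch closes: a and ~a both at w1.
All branches of the tableau close; one closing branch shown above.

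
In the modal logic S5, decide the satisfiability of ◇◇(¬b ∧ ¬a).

1. ◇◇(¬b ∧ ¬a), w0
2. ◇(¬b ∧ ¬a), w1
3. ¬b ∧ ¬a, w2
4. ¬b, w2
5. ¬a, w2
Accessibility: w0Rw0, w0Rw1, w0Rw2, w1Rw0, w1Rw1, w1Rw2, w2Rw0, w2Rw1, w2Rw2

Yes, satisfiable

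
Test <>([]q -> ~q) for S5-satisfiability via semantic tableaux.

1. <>([]q -> ~q), 0
2. []q -> ~q, 1
3. ~q, 1
Accessibility: 0R0, 0R1, 1R0, 1R1

Satisfiable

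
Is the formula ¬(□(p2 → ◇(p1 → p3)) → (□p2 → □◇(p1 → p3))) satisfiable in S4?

1. ¬(□(p2 → ◇(p1 → p3)) → (□p2 → □◇(p1 → p3))), 0
2. □(p2 → ◇(p1 → p3)), 0
3. ¬(□p2 → □◇(p1 → p3)), 0
4. □p2, 0
5. ¬□◇(p1 → p3), 0
6. p2 → ◇(p1 → p3), 0
7. p2, 0
8. ◇(p1 → p3), 0
9. ¬◇(p1 → p3), 1
10. p2 → ◇(p1 → p3), 1
11. p2, 1
12. ¬(p1 → p3), 1
13. p1, 1
14. ¬p3, 1
15. ◇(p1 → p3), 1
16. p1 → p3, 2
17. p2 → ◇(p1 → p3), 2
18. p2, 2
19. p3, 2
20. ◇(p1 → p3), 2
21. p1 → p3, 3
22. p2 → ◇(p1 → p3), 3
23. p2, 3
24. ¬(p1 → p3), 3
25. p1, 3
26. ¬p3, 3
27. p3, 3
Accessibility: 0R0, 0R1, 0R2, 0R3, 1R1, 1R3, 2R2, 3R3
Branch closes: p3 and ¬p3 both at 3.
All branches of the tableau close; one closing branch shown above.

Unsatisfiable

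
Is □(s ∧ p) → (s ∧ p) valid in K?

Invalid (countermodel exists)

Tableau for the negation ¬(□(s ∧ p) → (s ∧ p)):
1. ¬(□(s ∧ p) → (s ∧ p)), w0
2. □(s ∧ p), w0   [¬→-rule on 1]
3. ¬(s ∧ p), w0   [¬→-rule on 1]
4. ¬p, w0   [¬∧-rule on 3 (branches; this branch)]
The negation has an open branch (countermodel exists).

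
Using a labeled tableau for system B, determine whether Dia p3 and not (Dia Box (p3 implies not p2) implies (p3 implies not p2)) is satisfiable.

1. Dia p3 and not (Dia Box (p3 implies not p2) implies (p3 implies not p2)), u
2. Dia p3, u   [and-rule on 1]
3. not (Dia Box (p3 implies not p2) implies (p3 implies not p2)), u   [and-rule on 1]
4. Dia Box (p3 implies not p2), u   [neg-implies-rule on 3]
5. not (p3 implies not p2), u   [neg-implies-rule on 3]
6. p3, u   [neg-implies-rule on 5]
7. p2, u   [neg-implies-rule on 5]
8. p3, v   [Dia-rule on 2: fresh world v, uRv]
9. Box (p3 implies not p2), w   [Dia-rule on 4: fresh world w, uRw]
10. p3 implies not p2, u   [Box-rule on 9 via wRu]
11. p3 implies not p2, w   [Box-rule on 9 via wRw]
12. not p2, u   [implies-rule on 10 (branches; this branch)]
Accessibility: uRu, uRv, uRw, vRu, vRv, wRu, wRw
Branch closes: p2 and not p2 both at u.
(One branch shown.) All branches close.

Unsatisfiable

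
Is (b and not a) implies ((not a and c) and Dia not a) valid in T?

Tableau for the negation not ((b and not a) implies ((not a and c) and Dia not a)):
1. not ((b and not a) implies ((not a and c) and Dia not a)), w0
2. b and not a, w0
3. not ((not a and c) and Dia not a), w0
4. b, w0
5. not a, w0
6. not (not a and c), w0
7. not c, w0
Accessibility: w0Rw0
The negation has an open branch (countermodel exists).

Invalid (countermodel exists)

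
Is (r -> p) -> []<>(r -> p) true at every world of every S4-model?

Not valid

Tableau for the negation ~((r -> p) -> []<>(r -> p)):
1. ~((r -> p) -> []<>(r -> p)), 0
2. r -> p, 0
3. ~[]<>(r -> p), 0
4. p, 0
5. ~<>(r -> p), 1
6. ~(r -> p), 1
7. r, 1
8. ~p, 1
Accessibility: 0R0, 0R1, 1R1
The negation has an open branch (countermodel exists).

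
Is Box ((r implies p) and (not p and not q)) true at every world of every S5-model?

Tableau for the negation not Box ((r implies p) and (not p and not q)):
1. not Box ((r implies p) and (not p and not q)), u
2. not ((r implies p) and (not p and not q)), v
3. not (not p and not q), v
4. q, v
Accessibility: uRu, uRv, vRu, vRv
The negation has an open branch (countermodel exists).

No, not valid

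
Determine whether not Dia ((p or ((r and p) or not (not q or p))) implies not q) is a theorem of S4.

Not valid

Tableau for the negation Dia ((p or ((r and p) or not (not q or p))) implies not q):
1. Dia ((p or ((r and p) or not (not q or p))) implies not q), 0
2. (p or ((r and p) or not (not q or p))) implies not q, 1
3. not q, 1
Accessibility: 0R0, 0R1, 1R1
The negation has an open branch (countermodel exists).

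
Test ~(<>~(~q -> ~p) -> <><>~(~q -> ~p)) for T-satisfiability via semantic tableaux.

1. ~(<>~(~q -> ~p) -> <><>~(~q -> ~p)), w0
2. <>~(~q -> ~p), w0
3. ~<><>~(~q -> ~p), w0
4. ~<>~(~q -> ~p), w0
5. ~q -> ~p, w0
6. ~p, w0
7. ~(~q -> ~p), w1
8. ~q, w1
9. p, w1
10. ~<>~(~q -> ~p), w1
11. ~q -> ~p, w1
12. ~p, w1
Accessibility: w0Rw0, w0Rw1, w1Rw1
Branch closes: p and ~p both at w1.
(One branch shown.) All branches close.

No, unsatisfiable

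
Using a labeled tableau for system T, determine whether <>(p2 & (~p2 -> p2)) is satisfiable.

Satisfiable (open branch found)

1. <>(p2 & (~p2 -> p2)), u
2. p2 & (~p2 -> p2), v   [<>-rule on 1: fresh world v, uRv]
3. p2, v   [&-rule on 2]
4. ~p2 -> p2, v   [&-rule on 2]
Accessibility: uRu, uRv, vRv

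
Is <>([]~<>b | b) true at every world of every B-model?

Invalid (countermodel exists)

Tableau for the negation ~<>([]~<>b | b):
1. ~<>([]~<>b | b), u
2. ~([]~<>b | b), u
3. ~[]~<>b, u
4. ~b, u
5. <>b, v
6. ~([]~<>b | b), v
7. ~[]~<>b, v
8. ~b, v
9. b, w
10. <>b, x
11. b, y
Accessibility: uRu, uRv, vRu, vRv, vRw, vRx, wRv, wRw, xRv, xRx, xRy, yRx, yRy
The negation has an open branch (countermodel exists).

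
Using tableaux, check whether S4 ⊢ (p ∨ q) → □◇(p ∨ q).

Tableau for the negation ¬((p ∨ q) → □◇(p ∨ q)):
1. ¬((p ∨ q) → □◇(p ∨ q)), 0
2. p ∨ q, 0
3. ¬□◇(p ∨ q), 0
4. q, 0
5. ¬◇(p ∨ q), 1
6. ¬(p ∨ q), 1
7. ¬p, 1
8. ¬q, 1
Accessibility: 0R0, 0R1, 1R1
The negation has an open branch (countermodel exists).

Not valid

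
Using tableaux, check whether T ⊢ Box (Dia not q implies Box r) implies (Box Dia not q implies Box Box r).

Valid in T

Tableau for the negation not (Box (Dia not q implies Box r) implies (Box Dia not q implies Box Box r)):
1. not (Box (Dia not q implies Box r) implies (Box Dia not q implies Box Box r)), u
2. Box (Dia not q implies Box r), u
3. not (Box Dia not q implies Box Box r), u
4. Box Dia not q, u
5. not Box Box r, u
6. Dia not q implies Box r, u
7. Dia not q, u
8. Box r, u
9. r, u
10. not Box r, v
11. Dia not q implies Box r, v
12. Dia not q, v
13. r, v
14. not Dia not q, v
15. q, v
16. not q, w
17. Dia not q implies Box r, w
18. Dia not q, w
19. r, w
20. Box r, w
21. not r, x
22. q, x
23. not q, y
24. q, y
Accessibility: uRu, uRv, uRw, vRv, vRx, vRy, wRw, xRx, yRy
Branch closes: q and not q both at y.
Every branch of the negation's tableau closes; the branch above is one of them.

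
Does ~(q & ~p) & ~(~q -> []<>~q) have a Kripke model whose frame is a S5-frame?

Unsatisfiable (every branch closes)

1. ~(q & ~p) & ~(~q -> []<>~q), 0
2. ~(q & ~p), 0
3. ~(~q -> []<>~q), 0
4. ~q, 0
5. ~[]<>~q, 0
6. p, 0
7. ~<>~q, 1
8. q, 0
Accessibility: 0R0, 0R1, 1R0, 1R1
Branch closes: q and ~q both at 0.
(One branch shown.) All branches close.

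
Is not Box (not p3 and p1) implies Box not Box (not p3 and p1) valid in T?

Invalid (countermodel exists)

Tableau for the negation not (not Box (not p3 and p1) implies Box not Box (not p3 and p1)):
1. not (not Box (not p3 and p1) implies Box not Box (not p3 and p1)), u
2. not Box (not p3 and p1), u
3. not Box not Box (not p3 and p1), u
4. not (not p3 and p1), v
5. not p1, v
6. Box (not p3 and p1), w
7. not p3 and p1, w
8. not p3, w
9. p1, w
Accessibility: uRu, uRv, uRw, vRv, wRw
The negation has an open branch (countermodel exists).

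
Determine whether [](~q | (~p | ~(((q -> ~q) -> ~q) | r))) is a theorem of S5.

Tableau for the negation ~[](~q | (~p | ~(((q -> ~q) -> ~q) | r))):
1. ~[](~q | (~p | ~(((q -> ~q) -> ~q) | r))), w0
2. ~(~q | (~p | ~(((q -> ~q) -> ~q) | r))), w1
3. q, w1
4. ~(~p | ~(((q -> ~q) -> ~q) | r)), w1
5. p, w1
6. ((q -> ~q) -> ~q) | r, w1
7. r, w1
Accessibility: w0Rw0, w0Rw1, w1Rw0, w1Rw1
The negation has an open branch (countermodel exists).

Invalid (countermodel exists)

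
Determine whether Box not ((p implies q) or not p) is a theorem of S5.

No, not valid

Tableau for the negation not Box not ((p implies q) or not p):
1. not Box not ((p implies q) or not p), 0
2. (p implies q) or not p, 1   [neg-Box-rule on 1: fresh world 1, 0R1]
3. not p, 1   [or-rule on 2 (branches; this branch)]
Accessibility: 0R0, 0R1, 1R0, 1R1
The negation has an open branch (countermodel exists).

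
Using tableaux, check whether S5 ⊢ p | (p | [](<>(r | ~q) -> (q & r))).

Tableau for the negation ~(p | (p | [](<>(r | ~q) -> (q & r)))):
1. ~(p | (p | [](<>(r | ~q) -> (q & r)))), w0
2. ~p, w0
3. ~(p | [](<>(r | ~q) -> (q & r))), w0
4. ~[](<>(r | ~q) -> (q & r)), w0
5. ~(<>(r | ~q) -> (q & r)), w1
6. <>(r | ~q), w1
7. ~(q & r), w1
8. ~r, w1
9. r | ~q, w2
10. ~q, w2
Accessibility: w0Rw0, w0Rw1, w0Rw2, w1Rw0, w1Rw1, w1Rw2, w2Rw0, w2Rw1, w2Rw2
The negation has an open branch (countermodel exists).

Invalid (countermodel exists)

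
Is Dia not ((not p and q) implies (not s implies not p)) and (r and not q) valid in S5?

Not valid

Tableau for the negation not (Dia not ((not p and q) implies (not s implies not p)) and (r and not q)):
1. not (Dia not ((not p and q) implies (not s implies not p)) and (r and not q)), 0
2. not (r and not q), 0   [neg-and-rule on 1 (branches; this branch)]
3. q, 0   [neg-and-rule on 2 (branches; this branch)]
Accessibility: 0R0
The negation has an open branch (countermodel exists).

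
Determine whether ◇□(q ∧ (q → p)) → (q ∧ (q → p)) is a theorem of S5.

Tableau for the negation ¬(◇□(q ∧ (q → p)) → (q ∧ (q → p))):
1. ¬(◇□(q ∧ (q → p)) → (q ∧ (q → p))), w0
2. ◇□(q ∧ (q → p)), w0
3. ¬(q ∧ (q → p)), w0
4. ¬(q → p), w0
5. q, w0
6. ¬p, w0
7. □(q ∧ (q → p)), w1
8. q ∧ (q → p), w0
9. q → p, w0
10. q ∧ (q → p), w1
11. q, w1
12. q → p, w1
13. p, w0
Accessibility: w0Rw0, w0Rw1, w1Rw0, w1Rw1
Branch closes: p and ¬p both at w0.
All branches of the negation close; one closing branch shown above.

Valid in S5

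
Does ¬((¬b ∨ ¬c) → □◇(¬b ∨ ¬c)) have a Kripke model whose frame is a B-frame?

Unsatisfiable

1. ¬((¬b ∨ ¬c) → □◇(¬b ∨ ¬c)), u
2. ¬b ∨ ¬c, u   [¬→-rule on 1]
3. ¬□◇(¬b ∨ ¬c), u   [¬→-rule on 1]
4. ¬c, u   [∨-rule on 2 (branches; this branch)]
5. ¬◇(¬b ∨ ¬c), v   [¬□-rule on 3: fresh world v, uRv]
6. ¬(¬b ∨ ¬c), u   [¬◇-rule on 5 via vRu]
7. b, u   [¬∨-rule on 6]
8. c, u   [¬∨-rule on 6]
Accessibility: uRu, uRv, vRu, vRv
Branch closes: c and ¬c both at u.
(One branch shown.) All branches close.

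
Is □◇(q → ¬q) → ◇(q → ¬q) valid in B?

Valid in B

Tableau for the negation ¬(□◇(q → ¬q) → ◇(q → ¬q)):
1. ¬(□◇(q → ¬q) → ◇(q → ¬q)), w0
2. □◇(q → ¬q), w0
3. ¬◇(q → ¬q), w0
4. ◇(q → ¬q), w0
5. ¬(q → ¬q), w0
6. q, w0
7. q → ¬q, w1
8. ◇(q → ¬q), w1
9. ¬(q → ¬q), w1
10. q, w1
11. ¬q, w1
Accessibility: w0Rw0, w0Rw1, w1Rw0, w1Rw1
Branch closes: q and ¬q both at w1.
Every branch of the negation's tableau closes; the branch above is one of them.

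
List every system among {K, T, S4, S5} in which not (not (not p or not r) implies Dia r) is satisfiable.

K-tableau for the formula:
1. not (not (not p or not r) implies Dia r), w0
2. not (not p or not r), w0
3. not Dia r, w0
4. p, w0
5. r, w0
Complete open branch: satisfiable in K.
T-tableau for the formula:
1. not (not (not p or not r) implies Dia r), w0
2. not (not p or not r), w0
3. not Dia r, w0
4. p, w0
5. r, w0
6. not r, w0
Accessibility: w0Rw0
Branch closes: r and not r both at w0.
Every branch closes (one shown): unsatisfiable in T, hence also in S4, S5 (every S4/S5-frame is a T-frame).

K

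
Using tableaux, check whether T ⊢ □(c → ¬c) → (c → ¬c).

Tableau for the negation ¬(□(c → ¬c) → (c → ¬c)):
1. ¬(□(c → ¬c) → (c → ¬c)), 0
2. □(c → ¬c), 0
3. ¬(c → ¬c), 0
4. c, 0
5. c → ¬c, 0
6. ¬c, 0
Accessibility: 0R0
Branch closes: c and ¬c both at 0.
Every branch of the negation's tableau closes; the branch above is one of them.

Valid in T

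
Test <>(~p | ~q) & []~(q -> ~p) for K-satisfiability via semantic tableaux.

Unsatisfiable (every branch closes)

1. <>(~p | ~q) & []~(q -> ~p), u
2. <>(~p | ~q), u
3. []~(q -> ~p), u
4. ~p | ~q, v
5. ~(q -> ~p), v
6. q, v
7. p, v
8. ~q, v
Accessibility: uRv
Branch closes: q and ~q both at v.
(One branch shown.) All branches close.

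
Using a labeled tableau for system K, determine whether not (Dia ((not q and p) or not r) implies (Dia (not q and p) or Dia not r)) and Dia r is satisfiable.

1. not (Dia ((not q and p) or not r) implies (Dia (not q and p) or Dia not r)) and Dia r, w0
2. not (Dia ((not q and p) or not r) implies (Dia (not q and p) or Dia not r)), w0
3. Dia r, w0
4. Dia ((not q and p) or not r), w0
5. not (Dia (not q and p) or Dia not r), w0
6. not Dia (not q and p), w0
7. not Dia not r, w0
8. r, w1
9. not (not q and p), w1
10. not p, w1
11. (not q and p) or not r, w2
12. not (not q and p), w2
13. r, w2
14. not q and p, w2
15. not q, w2
16. p, w2
17. not p, w2
Accessibility: w0Rw1, w0Rw2
Branch closes: p and not p both at w2.
(One branch shown.) All branches close.

Unsatisfiable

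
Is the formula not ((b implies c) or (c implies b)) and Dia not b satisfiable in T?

Unsatisfiable (every branch closes)

1. not ((b implies c) or (c implies b)) and Dia not b, 0
2. not ((b implies c) or (c implies b)), 0
3. Dia not b, 0
4. not (b implies c), 0
5. not (c implies b), 0
6. b, 0
7. not c, 0
8. c, 0
9. not b, 0
Accessibility: 0R0
Branch closes: c and not c both at 0.
Every branch closes; the branch above is one of them.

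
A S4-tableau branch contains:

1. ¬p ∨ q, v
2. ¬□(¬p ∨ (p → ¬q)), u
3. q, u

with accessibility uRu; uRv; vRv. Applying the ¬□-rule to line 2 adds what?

a fresh world w with uRw, and ¬(¬p ∨ (p → ¬q)) at w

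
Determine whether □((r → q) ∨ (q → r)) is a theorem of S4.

Tableau for the negation ¬□((r → q) ∨ (q → r)):
1. ¬□((r → q) ∨ (q → r)), w0
2. ¬((r → q) ∨ (q → r)), w1
3. ¬(r → q), w1
4. ¬(q → r), w1
5. r, w1
6. ¬q, w1
7. q, w1
8. ¬r, w1
Accessibility: w0Rw0, w0Rw1, w1Rw1
Branch closes: q and ¬q both at w1.
All branches of the negation close; one closing branch shown above.

Valid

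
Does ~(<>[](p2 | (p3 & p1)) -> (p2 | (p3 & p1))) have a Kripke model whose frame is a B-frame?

1. ~(<>[](p2 | (p3 & p1)) -> (p2 | (p3 & p1))), 0
2. <>[](p2 | (p3 & p1)), 0
3. ~(p2 | (p3 & p1)), 0
4. ~p2, 0
5. ~(p3 & p1), 0
6. ~p1, 0
7. [](p2 | (p3 & p1)), 1
8. p2 | (p3 & p1), 0
9. p2 | (p3 & p1), 1
10. p3 & p1, 0
11. p3, 0
12. p1, 0
Accessibility: 0R0, 0R1, 1R0, 1R1
Branch closes: p1 and ~p1 both at 0.
All branches of the tableau close; one closing branch shown above.

Unsatisfiable (every branch closes)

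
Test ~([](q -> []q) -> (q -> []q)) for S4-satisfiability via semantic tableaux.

No, unsatisfiable

1. ~([](q -> []q) -> (q -> []q)), 0
2. [](q -> []q), 0
3. ~(q -> []q), 0
4. q, 0
5. ~[]q, 0
6. q -> []q, 0
7. []q, 0
8. ~q, 1
9. q -> []q, 1
10. q, 1
Accessibility: 0R0, 0R1, 1R1
Branch closes: q and ~q both at 1.
All branches of the tableau close; one closing branch shown above.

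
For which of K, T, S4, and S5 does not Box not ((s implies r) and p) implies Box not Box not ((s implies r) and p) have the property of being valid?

S4-tableau for the negation not (not Box not ((s implies r) and p) implies Box not Box not ((s implies r) and p)):
1. not (not Box not ((s implies r) and p) implies Box not Box not ((s implies r) and p)), u
2. not Box not ((s implies r) and p), u   [neg-implies-rule on 1]
3. not Box not Box not ((s implies r) and p), u   [neg-implies-rule on 1]
4. (s implies r) and p, v   [neg-Box-rule on 2: fresh world v, uRv]
5. s implies r, v   [and-rule on 4]
6. p, v   [and-rule on 4]
7. r, v   [implies-rule on 5 (branches; this branch)]
8. Box not ((s implies r) and p), w   [neg-Box-rule on 3: fresh world w, uRw]
9. not ((s implies r) and p), w   [Box-rule on 8 via wRw]
10. not p, w   [neg-and-rule on 9 (branches; this branch)]
Accessibility: uRu, uRv, uRw, vRv, wRw
Complete open branch: countermodel on an S4-frame, so not valid in S4, nor in K, T (the same frame is also a K-frame and a T-frame).
S5-tableau for the negation not (not Box not ((s implies r) and p) implies Box not Box not ((s implies r) and p)):
1. not (not Box not ((s implies r) and p) implies Box not Box not ((s implies r) and p)), u
2. not Box not ((s implies r) and p), u   [neg-implies-rule on 1]
3. not Box not Box not ((s implies r) and p), u   [neg-implies-rule on 1]
4. (s implies r) and p, v   [neg-Box-rule on 2: fresh world v, uRv]
5. s implies r, v   [and-rule on 4]
6. p, v   [and-rule on 4]
7. r, v   [implies-rule on 5 (branches; this branch)]
8. Box not ((s implies r) and p), w   [neg-Box-rule on 3: fresh world w, uRw]
9. not ((s implies r) and p), u   [Box-rule on 8 via wRu]
10. not ((s implies r) and p), v   [Box-rule on 8 via wRv]
11. not ((s implies r) and p), w   [Box-rule on 8 via wRw]
12. not (s implies r), u   [neg-and-rule on 9 (branches; this branch)]
13. s, u   [neg-implies-rule on 12]
14. not r, u   [neg-implies-rule on 12]
15. not (s implies r), v   [neg-and-rule on 10 (branches; this branch)]
16. s, v   [neg-implies-rule on 15]
17. not r, v   [neg-implies-rule on 15]
Accessibility: uRu, uRv, uRw, vRu, vRv, vRw, wRu, wRv, wRw
Branch closes: r and not r both at v.
Every branch closes (one shown): valid in S5.

S5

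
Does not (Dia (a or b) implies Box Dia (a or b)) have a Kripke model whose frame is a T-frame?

Satisfiable

1. not (Dia (a or b) implies Box Dia (a or b)), 0
2. Dia (a or b), 0
3. not Box Dia (a or b), 0
4. a or b, 1
5. b, 1
6. not Dia (a or b), 2
7. not (a or b), 2
8. not a, 2
9. not b, 2
Accessibility: 0R0, 0R1, 0R2, 1R1, 2R2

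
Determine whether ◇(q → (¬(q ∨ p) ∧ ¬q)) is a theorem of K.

Invalid (countermodel exists)

Tableau for the negation ¬◇(q → (¬(q ∨ p) ∧ ¬q)):
1. ¬◇(q → (¬(q ∨ p) ∧ ¬q)), w0
The negation has an open branch (countermodel exists).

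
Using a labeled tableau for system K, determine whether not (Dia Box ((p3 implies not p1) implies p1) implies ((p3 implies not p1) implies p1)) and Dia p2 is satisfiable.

1. not (Dia Box ((p3 implies not p1) implies p1) implies ((p3 implies not p1) implies p1)) and Dia p2, 0
2. not (Dia Box ((p3 implies not p1) implies p1) implies ((p3 implies not p1) implies p1)), 0
3. Dia p2, 0
4. Dia Box ((p3 implies not p1) implies p1), 0
5. not ((p3 implies not p1) implies p1), 0
6. p3 implies not p1, 0
7. not p1, 0
8. p2, 1
9. Box ((p3 implies not p1) implies p1), 2
Accessibility: 0R1, 0R2

Satisfiable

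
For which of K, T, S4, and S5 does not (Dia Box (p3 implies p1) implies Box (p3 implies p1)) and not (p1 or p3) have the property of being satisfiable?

K, T, S4

S5-tableau for the formula:
1. not (Dia Box (p3 implies p1) implies Box (p3 implies p1)) and not (p1 or p3), 0
2. not (Dia Box (p3 implies p1) implies Box (p3 implies p1)), 0
3. not (p1 or p3), 0
4. Dia Box (p3 implies p1), 0
5. not Box (p3 implies p1), 0
6. not p1, 0
7. not p3, 0
8. Box (p3 implies p1), 1
9. p3 implies p1, 0
10. p3 implies p1, 1
11. p1, 1
12. not (p3 implies p1), 2
13. p3, 2
14. not p1, 2
15. p3 implies p1, 2
16. p1, 2
Accessibility: 0R0, 0R1, 0R2, 1R0, 1R1, 1R2, 2R0, 2R1, 2R2
Branch closes: p1 and not p1 both at 2.
Every branch closes (one shown): unsatisfiable in S5.
S4-tableau for the formula:
1. not (Dia Box (p3 implies p1) implies Box (p3 implies p1)) and not (p1 or p3), 0
2. not (Dia Box (p3 implies p1) implies Box (p3 implies p1)), 0
3. not (p1 or p3), 0
4. Dia Box (p3 implies p1), 0
5. not Box (p3 implies p1), 0
6. not p1, 0
7. not p3, 0
8. Box (p3 implies p1), 1
9. p3 implies p1, 1
10. p1, 1
11. not (p3 implies p1), 2
12. p3, 2
13. not p1, 2
Accessibility: 0R0, 0R1, 0R2, 1R1, 2R2
Complete open branch: satisfiable in S4, hence also in K, T (this S4-model is also a K-model and a T-model).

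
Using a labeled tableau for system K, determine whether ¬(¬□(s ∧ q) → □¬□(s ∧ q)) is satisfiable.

1. ¬(¬□(s ∧ q) → □¬□(s ∧ q)), w0
2. ¬□(s ∧ q), w0   [¬→-rule on 1]
3. ¬□¬□(s ∧ q), w0   [¬→-rule on 1]
4. ¬(s ∧ q), w1   [¬□-rule on 2: fresh world w1, w0Rw1]
5. ¬q, w1   [¬∧-rule on 4 (branches; this branch)]
6. □(s ∧ q), w2   [¬□-rule on 3: fresh world w2, w0Rw2]
Accessibility: w0Rw1, w0Rw2

Satisfiable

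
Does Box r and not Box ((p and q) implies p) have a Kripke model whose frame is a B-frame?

1. Box r and not Box ((p and q) implies p), u
2. Box r, u
3. not Box ((p and q) implies p), u
4. r, u
5. not ((p and q) implies p), v
6. p and q, v
7. not p, v
8. p, v
9. q, v
Accessibility: uRu, uRv, vRu, vRv
Branch closes: p and not p both at v.
(One branch shown.) All branches close.

Unsatisfiable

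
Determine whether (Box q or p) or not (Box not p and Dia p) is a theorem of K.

Tableau for the negation not ((Box q or p) or not (Box not p and Dia p)):
1. not ((Box q or p) or not (Box not p and Dia p)), 0
2. not (Box q or p), 0   [neg-or-rule on 1]
3. Box not p and Dia p, 0   [neg-or-rule on 1]
4. not Box q, 0   [neg-or-rule on 2]
5. not p, 0   [neg-or-rule on 2]
6. Box not p, 0   [and-rule on 3]
7. Dia p, 0   [and-rule on 3]
8. not q, 1   [neg-Box-rule on 4: fresh world 1, 0R1]
9. not p, 1   [Box-rule on 6 via 0R1]
10. p, 2   [Dia-rule on 7: fresh world 2, 0R2]
11. not p, 2   [Box-rule on 6 via 0R2]
Accessibility: 0R1, 0R2
Branch closes: p and not p both at 2.
Every branch of the negation's tableau closes; the branch above is one of them.

Valid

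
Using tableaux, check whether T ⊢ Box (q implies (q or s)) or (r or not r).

Yes, valid

Tableau for the negation not (Box (q implies (q or s)) or (r or not r)):
1. not (Box (q implies (q or s)) or (r or not r)), w0
2. not Box (q implies (q or s)), w0   [neg-or-rule on 1]
3. not (r or not r), w0   [neg-or-rule on 1]
4. not r, w0   [neg-or-rule on 3]
5. r, w0   [neg-or-rule on 3]
Accessibility: w0Rw0
Branch closes: r and not r both at w0.
Every branch of the negation's tableau closes; the branch above is one of them.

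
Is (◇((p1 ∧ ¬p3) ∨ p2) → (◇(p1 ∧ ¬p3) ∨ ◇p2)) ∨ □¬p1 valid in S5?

Tableau for the negation ¬((◇((p1 ∧ ¬p3) ∨ p2) → (◇(p1 ∧ ¬p3) ∨ ◇p2)) ∨ □¬p1):
1. ¬((◇((p1 ∧ ¬p3) ∨ p2) → (◇(p1 ∧ ¬p3) ∨ ◇p2)) ∨ □¬p1), w0
2. ¬(◇((p1 ∧ ¬p3) ∨ p2) → (◇(p1 ∧ ¬p3) ∨ ◇p2)), w0   [¬∨-rule on 1]
3. ¬□¬p1, w0   [¬∨-rule on 1]
4. ◇((p1 ∧ ¬p3) ∨ p2), w0   [¬→-rule on 2]
5. ¬(◇(p1 ∧ ¬p3) ∨ ◇p2), w0   [¬→-rule on 2]
6. ¬◇(p1 ∧ ¬p3), w0   [¬∨-rule on 5]
7. ¬◇p2, w0   [¬∨-rule on 5]
8. ¬(p1 ∧ ¬p3), w0   [¬◇-rule on 6 via w0Rw0]
9. ¬p2, w0   [¬◇-rule on 7 via w0Rw0]
10. p3, w0   [¬∧-rule on 8 (branches; this branch)]
11. p1, w1   [¬□-rule on 3: fresh world w1, w0Rw1]
12. ¬(p1 ∧ ¬p3), w1   [¬◇-rule on 6 via w0Rw1]
13. ¬p2, w1   [¬◇-rule on 7 via w0Rw1]
14. p3, w1   [¬∧-rule on 12 (branches; this branch)]
15. (p1 ∧ ¬p3) ∨ p2, w2   [◇-rule on 4: fresh world w2, w0Rw2]
16. ¬(p1 ∧ ¬p3), w2   [¬◇-rule on 6 via w0Rw2]
17. ¬p2, w2   [¬◇-rule on 7 via w0Rw2]
18. p1 ∧ ¬p3, w2   [∨-rule on 15 (branches; this branch)]
19. p1, w2   [∧-rule on 18]
20. ¬p3, w2   [∧-rule on 18]
21. p3, w2   [¬∧-rule on 16 (branches; this branch)]
Accessibility: w0Rw0, w0Rw1, w0Rw2, w1Rw0, w1Rw1, w1Rw2, w2Rw0, w2Rw1, w2Rw2
Branch closes: p3 and ¬p3 both at w2.
All branches of the negation close; one closing branch shown above.

Valid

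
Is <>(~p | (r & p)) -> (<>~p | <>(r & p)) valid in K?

Tableau for the negation ~(<>(~p | (r & p)) -> (<>~p | <>(r & p))):
1. ~(<>(~p | (r & p)) -> (<>~p | <>(r & p))), u
2. <>(~p | (r & p)), u   [~->-rule on 1]
3. ~(<>~p | <>(r & p)), u   [~->-rule on 1]
4. ~<>~p, u   [~|-rule on 3]
5. ~<>(r & p), u   [~|-rule on 3]
6. ~p | (r & p), v   [<>-rule on 2: fresh world v, uRv]
7. p, v   [~<>-rule on 4 via uRv]
8. ~(r & p), v   [~<>-rule on 5 via uRv]
9. r & p, v   [|-rule on 6 (branches; this branch)]
10. r, v   [&-rule on 9]
11. ~p, v   [~&-rule on 8 (branches; this branch)]
Accessibility: uRv
Branch closes: p and ~p both at v.
Every branch of the negation's tableau closes; the branch above is one of them.

Valid in K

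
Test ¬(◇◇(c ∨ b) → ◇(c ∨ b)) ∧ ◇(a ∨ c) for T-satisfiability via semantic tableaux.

1. ¬(◇◇(c ∨ b) → ◇(c ∨ b)) ∧ ◇(a ∨ c), 0
2. ¬(◇◇(c ∨ b) → ◇(c ∨ b)), 0
3. ◇(a ∨ c), 0
4. ◇◇(c ∨ b), 0
5. ¬◇(c ∨ b), 0
6. ¬(c ∨ b), 0
7. ¬c, 0
8. ¬b, 0
9. a ∨ c, 1
10. ¬(c ∨ b), 1
11. ¬c, 1
12. ¬b, 1
13. a, 1
14. ◇(c ∨ b), 2
15. ¬(c ∨ b), 2
16. ¬c, 2
17. ¬b, 2
18. c ∨ b, 3
19. b, 3
Accessibility: 0R0, 0R1, 0R2, 1R1, 2R2, 2R3, 3R3

Satisfiable (open branch found)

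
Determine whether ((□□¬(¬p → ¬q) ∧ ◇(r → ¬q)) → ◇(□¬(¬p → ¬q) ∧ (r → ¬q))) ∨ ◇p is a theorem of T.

Tableau for the negation ¬(((□□¬(¬p → ¬q) ∧ ◇(r → ¬q)) → ◇(□¬(¬p → ¬q) ∧ (r → ¬q))) ∨ ◇p):
1. ¬(((□□¬(¬p → ¬q) ∧ ◇(r → ¬q)) → ◇(□¬(¬p → ¬q) ∧ (r → ¬q))) ∨ ◇p), 0
2. ¬((□□¬(¬p → ¬q) ∧ ◇(r → ¬q)) → ◇(□¬(¬p → ¬q) ∧ (r → ¬q))), 0
3. ¬◇p, 0
4. □□¬(¬p → ¬q) ∧ ◇(r → ¬q), 0
5. ¬◇(□¬(¬p → ¬q) ∧ (r → ¬q)), 0
6. □□¬(¬p → ¬q), 0
7. ◇(r → ¬q), 0
8. ¬p, 0
9. ¬(□¬(¬p → ¬q) ∧ (r → ¬q)), 0
10. □¬(¬p → ¬q), 0
11. ¬(¬p → ¬q), 0
12. q, 0
13. ¬□¬(¬p → ¬q), 0
14. r → ¬q, 1
15. ¬p, 1
16. ¬(□¬(¬p → ¬q) ∧ (r → ¬q)), 1
17. □¬(¬p → ¬q), 1
18. ¬(¬p → ¬q), 1
19. q, 1
20. ¬r, 1
21. ¬□¬(¬p → ¬q), 1
22. ¬p → ¬q, 2
23. ¬p, 2
24. ¬(□¬(¬p → ¬q) ∧ (r → ¬q)), 2
25. □¬(¬p → ¬q), 2
26. ¬(¬p → ¬q), 2
27. q, 2
28. ¬q, 2
Accessibility: 0R0, 0R1, 0R2, 1R1, 2R2
Branch closes: q and ¬q both at 2.
Every branch of the negation's tableau closes; the branch above is one of them.

Valid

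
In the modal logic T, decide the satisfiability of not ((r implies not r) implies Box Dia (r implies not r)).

Satisfiable (open branch found)

1. not ((r implies not r) implies Box Dia (r implies not r)), u
2. r implies not r, u   [neg-implies-rule on 1]
3. not Box Dia (r implies not r), u   [neg-implies-rule on 1]
4. not r, u   [implies-rule on 2 (branches; this branch)]
5. not Dia (r implies not r), v   [neg-Box-rule on 3: fresh world v, uRv]
6. not (r implies not r), v   [neg-Dia-rule on 5 via vRv]
7. r, v   [neg-implies-rule on 6]
Accessibility: uRu, uRv, vRv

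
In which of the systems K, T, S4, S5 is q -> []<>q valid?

S5

S5-tableau for the negation ~(q -> []<>q):
1. ~(q -> []<>q), 0
2. q, 0
3. ~[]<>q, 0
4. ~<>q, 1
5. ~q, 0
Accessibility: 0R0, 0R1, 1R0, 1R1
Branch closes: q and ~q both at 0.
Every branch closes (one shown): valid in S5.
S4-tableau for the negation ~(q -> []<>q):
1. ~(q -> []<>q), 0
2. q, 0
3. ~[]<>q, 0
4. ~<>q, 1
5. ~q, 1
Accessibility: 0R0, 0R1, 1R1
Complete open branch: countermodel on an S4-frame, so not valid in S4, nor in K, T (the same frame is also a K-frame and a T-frame).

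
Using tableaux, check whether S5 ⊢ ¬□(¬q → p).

Tableau for the negation □(¬q → p):
1. □(¬q → p), w0
2. ¬q → p, w0   [□-rule on 1 via w0Rw0]
3. p, w0   [→-rule on 2 (branches; this branch)]
Accessibility: w0Rw0
The negation has an open branch (countermodel exists).

No, not valid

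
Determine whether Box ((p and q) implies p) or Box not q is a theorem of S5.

Tableau for the negation not (Box ((p and q) implies p) or Box not q):
1. not (Box ((p and q) implies p) or Box not q), 0
2. not Box ((p and q) implies p), 0
3. not Box not q, 0
4. not ((p and q) implies p), 1
5. p and q, 1
6. not p, 1
7. p, 1
8. q, 1
Accessibility: 0R0, 0R1, 1R0, 1R1
Branch closes: p and not p both at 1.
Every branch of the negation's tableau closes; the branch above is one of them.

Valid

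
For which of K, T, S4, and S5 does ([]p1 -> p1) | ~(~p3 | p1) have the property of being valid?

K-tableau for the negation ~(([]p1 -> p1) | ~(~p3 | p1)):
1. ~(([]p1 -> p1) | ~(~p3 | p1)), w0
2. ~([]p1 -> p1), w0   [~|-rule on 1]
3. ~p3 | p1, w0   [~|-rule on 1]
4. []p1, w0   [~->-rule on 2]
5. ~p1, w0   [~->-rule on 2]
6. ~p3, w0   [|-rule on 3 (branches; this branch)]
Complete open branch: countermodel on a K-frame, so not valid in K.
T-tableau for the negation ~(([]p1 -> p1) | ~(~p3 | p1)):
1. ~(([]p1 -> p1) | ~(~p3 | p1)), w0
2. ~([]p1 -> p1), w0   [~|-rule on 1]
3. ~p3 | p1, w0   [~|-rule on 1]
4. []p1, w0   [~->-rule on 2]
5. ~p1, w0   [~->-rule on 2]
6. p1, w0   [[]-rule on 4 via w0Rw0]
Accessibility: w0Rw0
Branch closes: p1 and ~p1 both at w0.
Every branch closes (one shown): valid in T, hence also in S4, S5 (every theorem of T is a theorem of S4 and S5).

T, S4, S5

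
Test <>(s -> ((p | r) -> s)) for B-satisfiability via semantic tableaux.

Yes, satisfiable

1. <>(s -> ((p | r) -> s)), 0
2. s -> ((p | r) -> s), 1
3. (p | r) -> s, 1
4. s, 1
Accessibility: 0R0, 0R1, 1R0, 1R1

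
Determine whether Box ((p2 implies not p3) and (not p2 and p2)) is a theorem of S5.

Invalid (countermodel exists)

Tableau for the negation not Box ((p2 implies not p3) and (not p2 and p2)):
1. not Box ((p2 implies not p3) and (not p2 and p2)), 0
2. not ((p2 implies not p3) and (not p2 and p2)), 1
3. not (not p2 and p2), 1
4. not p2, 1
Accessibility: 0R0, 0R1, 1R0, 1R1
The negation has an open branch (countermodel exists).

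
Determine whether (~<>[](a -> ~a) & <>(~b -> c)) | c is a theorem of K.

Tableau for the negation ~((~<>[](a -> ~a) & <>(~b -> c)) | c):
1. ~((~<>[](a -> ~a) & <>(~b -> c)) | c), 0
2. ~(~<>[](a -> ~a) & <>(~b -> c)), 0
3. ~c, 0
4. ~<>(~b -> c), 0
The negation has an open branch (countermodel exists).

Invalid (countermodel exists)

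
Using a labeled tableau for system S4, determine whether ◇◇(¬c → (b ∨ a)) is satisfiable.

Satisfiable (open branch found)

1. ◇◇(¬c → (b ∨ a)), u
2. ◇(¬c → (b ∨ a)), v
3. ¬c → (b ∨ a), w
4. b ∨ a, w
5. a, w
Accessibility: uRu, uRv, uRw, vRv, vRw, wRw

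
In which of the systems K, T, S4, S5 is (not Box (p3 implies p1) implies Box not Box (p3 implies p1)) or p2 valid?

S4-tableau for the negation not ((not Box (p3 implies p1) implies Box not Box (p3 implies p1)) or p2):
1. not ((not Box (p3 implies p1) implies Box not Box (p3 implies p1)) or p2), 0
2. not (not Box (p3 implies p1) implies Box not Box (p3 implies p1)), 0
3. not p2, 0
4. not Box (p3 implies p1), 0
5. not Box not Box (p3 implies p1), 0
6. not (p3 implies p1), 1
7. p3, 1
8. not p1, 1
9. Box (p3 implies p1), 2
10. p3 implies p1, 2
11. p1, 2
Accessibility: 0R0, 0R1, 0R2, 1R1, 2R2
Complete open branch: countermodel on an S4-frame, so not valid in S4, nor in K, T (the same frame is also a K-frame and a T-frame).
S5-tableau for the negation not ((not Box (p3 implies p1) implies Box not Box (p3 implies p1)) or p2):
1. not ((not Box (p3 implies p1) implies Box not Box (p3 implies p1)) or p2), 0
2. not (not Box (p3 implies p1) implies Box not Box (p3 implies p1)), 0
3. not p2, 0
4. not Box (p3 implies p1), 0
5. not Box not Box (p3 implies p1), 0
6. not (p3 implies p1), 1
7. p3, 1
8. not p1, 1
9. Box (p3 implies p1), 2
10. p3 implies p1, 0
11. p3 implies p1, 1
12. p3 implies p1, 2
13. p1, 0
14. p1, 1
Accessibility: 0R0, 0R1, 0R2, 1R0, 1R1, 1R2, 2R0, 2R1, 2R2
Branch closes: p1 and not p1 both at 1.
Every branch closes (one shown): valid in S5.

S5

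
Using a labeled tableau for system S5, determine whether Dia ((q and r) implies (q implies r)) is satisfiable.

Satisfiable

1. Dia ((q and r) implies (q implies r)), w0
2. (q and r) implies (q implies r), w1
3. q implies r, w1
4. r, w1
Accessibility: w0Rw0, w0Rw1, w1Rw0, w1Rw1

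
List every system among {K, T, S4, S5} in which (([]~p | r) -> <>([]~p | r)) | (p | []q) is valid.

T, S4, S5

K-tableau for the negation ~((([]~p | r) -> <>([]~p | r)) | (p | []q)):
1. ~((([]~p | r) -> <>([]~p | r)) | (p | []q)), 0
2. ~(([]~p | r) -> <>([]~p | r)), 0   [~|-rule on 1]
3. ~(p | []q), 0   [~|-rule on 1]
4. []~p | r, 0   [~->-rule on 2]
5. ~<>([]~p | r), 0   [~->-rule on 2]
6. ~p, 0   [~|-rule on 3]
7. ~[]q, 0   [~|-rule on 3]
8. r, 0   [|-rule on 4 (branches; this branch)]
9. ~q, 1   [~[]-rule on 7: fresh world 1, 0R1]
10. ~([]~p | r), 1   [~<>-rule on 5 via 0R1]
11. ~[]~p, 1   [~|-rule on 10]
12. ~r, 1   [~|-rule on 10]
13. p, 2   [~[]-rule on 11: fresh world 2, 1R2]
Accessibility: 0R1, 1R2
Complete open branch: countermodel on a K-frame, so not valid in K.
T-tableau for the negation ~((([]~p | r) -> <>([]~p | r)) | (p | []q)):
1. ~((([]~p | r) -> <>([]~p | r)) | (p | []q)), 0
2. ~(([]~p | r) -> <>([]~p | r)), 0   [~|-rule on 1]
3. ~(p | []q), 0   [~|-rule on 1]
4. []~p | r, 0   [~->-rule on 2]
5. ~<>([]~p | r), 0   [~->-rule on 2]
6. ~p, 0   [~|-rule on 3]
7. ~[]q, 0   [~|-rule on 3]
8. ~([]~p | r), 0   [~<>-rule on 5 via 0R0]
9. ~[]~p, 0   [~|-rule on 8]
10. ~r, 0   [~|-rule on 8]
11. []~p, 0   [|-rule on 4 (branches; this branch)]
12. ~q, 1   [~[]-rule on 7: fresh world 1, 0R1]
13. ~([]~p | r), 1   [~<>-rule on 5 via 0R1]
14. ~[]~p, 1   [~|-rule on 13]
15. ~r, 1   [~|-rule on 13]
16. ~p, 1   [[]-rule on 11 via 0R1]
17. p, 2   [~[]-rule on 9: fresh world 2, 0R2]
18. ~([]~p | r), 2   [~<>-rule on 5 via 0R2]
19. ~[]~p, 2   [~|-rule on 18]
20. ~r, 2   [~|-rule on 18]
21. ~p, 2   [[]-rule on 11 via 0R2]
Accessibility: 0R0, 0R1, 0R2, 1R1, 2R2
Branch closes: p and ~p both at 2.
Every branch closes (one shown): valid in T, hence also in S4, S5 (every theorem of T is a theorem of S4 and S5).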